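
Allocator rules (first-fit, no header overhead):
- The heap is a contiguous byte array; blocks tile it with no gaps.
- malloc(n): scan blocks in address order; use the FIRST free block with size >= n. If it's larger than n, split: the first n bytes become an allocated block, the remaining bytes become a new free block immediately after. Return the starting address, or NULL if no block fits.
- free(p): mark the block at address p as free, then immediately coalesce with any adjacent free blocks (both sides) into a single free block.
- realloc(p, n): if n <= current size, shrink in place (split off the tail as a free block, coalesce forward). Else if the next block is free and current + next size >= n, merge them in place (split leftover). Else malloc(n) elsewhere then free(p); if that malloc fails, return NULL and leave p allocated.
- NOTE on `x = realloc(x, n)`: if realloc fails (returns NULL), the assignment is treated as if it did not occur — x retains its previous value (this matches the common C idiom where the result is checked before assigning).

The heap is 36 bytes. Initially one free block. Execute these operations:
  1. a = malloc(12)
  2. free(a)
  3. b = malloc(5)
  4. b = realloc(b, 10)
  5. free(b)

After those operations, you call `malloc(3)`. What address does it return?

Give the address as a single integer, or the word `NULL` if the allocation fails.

Op 1: a = malloc(12) -> a = 0; heap: [0-11 ALLOC][12-35 FREE]
Op 2: free(a) -> (freed a); heap: [0-35 FREE]
Op 3: b = malloc(5) -> b = 0; heap: [0-4 ALLOC][5-35 FREE]
Op 4: b = realloc(b, 10) -> b = 0; heap: [0-9 ALLOC][10-35 FREE]
Op 5: free(b) -> (freed b); heap: [0-35 FREE]
malloc(3): first-fit scan over [0-35 FREE] -> 0

Answer: 0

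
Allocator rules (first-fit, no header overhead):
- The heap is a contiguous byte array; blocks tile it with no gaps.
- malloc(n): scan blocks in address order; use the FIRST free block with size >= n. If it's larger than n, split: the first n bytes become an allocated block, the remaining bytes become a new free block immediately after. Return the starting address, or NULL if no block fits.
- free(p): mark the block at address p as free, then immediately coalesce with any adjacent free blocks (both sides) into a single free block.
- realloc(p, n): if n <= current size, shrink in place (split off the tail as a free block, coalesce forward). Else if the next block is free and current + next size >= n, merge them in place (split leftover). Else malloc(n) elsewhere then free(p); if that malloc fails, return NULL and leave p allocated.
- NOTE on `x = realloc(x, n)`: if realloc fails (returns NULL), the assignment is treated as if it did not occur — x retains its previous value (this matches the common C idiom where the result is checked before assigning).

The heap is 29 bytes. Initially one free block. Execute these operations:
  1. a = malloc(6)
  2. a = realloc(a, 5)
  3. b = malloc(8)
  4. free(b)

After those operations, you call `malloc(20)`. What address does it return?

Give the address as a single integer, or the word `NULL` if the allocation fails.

Op 1: a = malloc(6) -> a = 0; heap: [0-5 ALLOC][6-28 FREE]
Op 2: a = realloc(a, 5) -> a = 0; heap: [0-4 ALLOC][5-28 FREE]
Op 3: b = malloc(8) -> b = 5; heap: [0-4 ALLOC][5-12 ALLOC][13-28 FREE]
Op 4: free(b) -> (freed b); heap: [0-4 ALLOC][5-28 FREE]
malloc(20): first-fit scan over [0-4 ALLOC][5-28 FREE] -> 5

Answer: 5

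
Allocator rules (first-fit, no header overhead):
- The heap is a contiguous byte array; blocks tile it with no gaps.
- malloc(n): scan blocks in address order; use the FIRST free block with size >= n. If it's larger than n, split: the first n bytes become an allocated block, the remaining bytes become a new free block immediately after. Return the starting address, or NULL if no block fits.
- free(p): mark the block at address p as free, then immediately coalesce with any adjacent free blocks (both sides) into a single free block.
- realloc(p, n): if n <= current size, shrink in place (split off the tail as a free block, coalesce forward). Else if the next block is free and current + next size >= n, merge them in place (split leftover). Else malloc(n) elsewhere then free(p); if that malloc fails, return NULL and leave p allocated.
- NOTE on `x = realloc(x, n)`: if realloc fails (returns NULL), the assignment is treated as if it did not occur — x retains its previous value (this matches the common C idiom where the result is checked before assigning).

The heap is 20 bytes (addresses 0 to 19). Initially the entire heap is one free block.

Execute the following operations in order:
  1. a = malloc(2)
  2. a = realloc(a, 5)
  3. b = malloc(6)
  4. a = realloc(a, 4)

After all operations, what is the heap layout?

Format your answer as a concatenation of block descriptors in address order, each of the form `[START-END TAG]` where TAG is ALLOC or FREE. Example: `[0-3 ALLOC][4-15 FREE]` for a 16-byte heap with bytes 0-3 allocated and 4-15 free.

Answer: [0-3 ALLOC][4-4 FREE][5-10 ALLOC][11-19 FREE]

Derivation:
Op 1: a = malloc(2) -> a = 0; heap: [0-1 ALLOC][2-19 FREE]
Op 2: a = realloc(a, 5) -> a = 0; heap: [0-4 ALLOC][5-19 FREE]
Op 3: b = malloc(6) -> b = 5; heap: [0-4 ALLOC][5-10 ALLOC][11-19 FREE]
Op 4: a = realloc(a, 4) -> a = 0; heap: [0-3 ALLOC][4-4 FREE][5-10 ALLOC][11-19 FREE]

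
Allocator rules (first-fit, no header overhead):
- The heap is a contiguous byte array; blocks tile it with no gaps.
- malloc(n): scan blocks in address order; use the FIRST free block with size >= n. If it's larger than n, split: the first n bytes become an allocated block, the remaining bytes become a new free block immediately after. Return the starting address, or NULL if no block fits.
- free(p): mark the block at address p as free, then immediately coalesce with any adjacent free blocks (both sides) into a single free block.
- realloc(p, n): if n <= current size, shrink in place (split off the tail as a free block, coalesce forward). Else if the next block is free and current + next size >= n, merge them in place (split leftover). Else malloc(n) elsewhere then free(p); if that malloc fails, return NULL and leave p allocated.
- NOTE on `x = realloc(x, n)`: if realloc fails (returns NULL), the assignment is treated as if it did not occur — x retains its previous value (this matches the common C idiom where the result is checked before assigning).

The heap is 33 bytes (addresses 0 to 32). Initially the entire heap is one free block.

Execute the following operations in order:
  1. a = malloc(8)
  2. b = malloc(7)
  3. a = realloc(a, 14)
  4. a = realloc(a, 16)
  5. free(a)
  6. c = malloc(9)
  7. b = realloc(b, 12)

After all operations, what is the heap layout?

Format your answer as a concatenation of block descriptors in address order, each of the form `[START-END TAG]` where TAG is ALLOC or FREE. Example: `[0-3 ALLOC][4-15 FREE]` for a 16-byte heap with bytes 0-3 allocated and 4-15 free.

Answer: [0-7 FREE][8-14 ALLOC][15-23 ALLOC][24-32 FREE]

Derivation:
Op 1: a = malloc(8) -> a = 0; heap: [0-7 ALLOC][8-32 FREE]
Op 2: b = malloc(7) -> b = 8; heap: [0-7 ALLOC][8-14 ALLOC][15-32 FREE]
Op 3: a = realloc(a, 14) -> a = 15; heap: [0-7 FREE][8-14 ALLOC][15-28 ALLOC][29-32 FREE]
Op 4: a = realloc(a, 16) -> a = 15; heap: [0-7 FREE][8-14 ALLOC][15-30 ALLOC][31-32 FREE]
Op 5: free(a) -> (freed a); heap: [0-7 FREE][8-14 ALLOC][15-32 FREE]
Op 6: c = malloc(9) -> c = 15; heap: [0-7 FREE][8-14 ALLOC][15-23 ALLOC][24-32 FREE]
Op 7: b = realloc(b, 12) -> NULL (b unchanged); heap: [0-7 FREE][8-14 ALLOC][15-23 ALLOC][24-32 FREE]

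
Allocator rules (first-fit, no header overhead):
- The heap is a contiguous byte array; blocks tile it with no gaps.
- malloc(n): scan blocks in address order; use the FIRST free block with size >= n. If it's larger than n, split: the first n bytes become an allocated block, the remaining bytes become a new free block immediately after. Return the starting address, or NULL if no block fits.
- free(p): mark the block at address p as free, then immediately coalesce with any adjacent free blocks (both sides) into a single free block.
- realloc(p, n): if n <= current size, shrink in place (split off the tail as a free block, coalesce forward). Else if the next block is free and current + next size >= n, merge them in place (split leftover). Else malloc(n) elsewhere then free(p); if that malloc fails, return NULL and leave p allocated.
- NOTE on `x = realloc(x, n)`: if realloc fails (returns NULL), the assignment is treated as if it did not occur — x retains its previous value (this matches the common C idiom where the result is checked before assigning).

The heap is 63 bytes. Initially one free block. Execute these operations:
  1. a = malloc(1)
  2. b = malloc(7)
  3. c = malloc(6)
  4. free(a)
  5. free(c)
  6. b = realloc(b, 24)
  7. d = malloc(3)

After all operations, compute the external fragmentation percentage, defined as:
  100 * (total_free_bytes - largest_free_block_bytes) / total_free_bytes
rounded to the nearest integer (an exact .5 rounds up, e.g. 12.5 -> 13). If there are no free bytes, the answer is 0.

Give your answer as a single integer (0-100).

Answer: 3

Derivation:
Op 1: a = malloc(1) -> a = 0; heap: [0-0 ALLOC][1-62 FREE]
Op 2: b = malloc(7) -> b = 1; heap: [0-0 ALLOC][1-7 ALLOC][8-62 FREE]
Op 3: c = malloc(6) -> c = 8; heap: [0-0 ALLOC][1-7 ALLOC][8-13 ALLOC][14-62 FREE]
Op 4: free(a) -> (freed a); heap: [0-0 FREE][1-7 ALLOC][8-13 ALLOC][14-62 FREE]
Op 5: free(c) -> (freed c); heap: [0-0 FREE][1-7 ALLOC][8-62 FREE]
Op 6: b = realloc(b, 24) -> b = 1; heap: [0-0 FREE][1-24 ALLOC][25-62 FREE]
Op 7: d = malloc(3) -> d = 25; heap: [0-0 FREE][1-24 ALLOC][25-27 ALLOC][28-62 FREE]
Free blocks: [1 35] total_free=36 largest=35 -> 100*(36-35)/36 = 100/36 ≈ 2.778 -> rounds to 3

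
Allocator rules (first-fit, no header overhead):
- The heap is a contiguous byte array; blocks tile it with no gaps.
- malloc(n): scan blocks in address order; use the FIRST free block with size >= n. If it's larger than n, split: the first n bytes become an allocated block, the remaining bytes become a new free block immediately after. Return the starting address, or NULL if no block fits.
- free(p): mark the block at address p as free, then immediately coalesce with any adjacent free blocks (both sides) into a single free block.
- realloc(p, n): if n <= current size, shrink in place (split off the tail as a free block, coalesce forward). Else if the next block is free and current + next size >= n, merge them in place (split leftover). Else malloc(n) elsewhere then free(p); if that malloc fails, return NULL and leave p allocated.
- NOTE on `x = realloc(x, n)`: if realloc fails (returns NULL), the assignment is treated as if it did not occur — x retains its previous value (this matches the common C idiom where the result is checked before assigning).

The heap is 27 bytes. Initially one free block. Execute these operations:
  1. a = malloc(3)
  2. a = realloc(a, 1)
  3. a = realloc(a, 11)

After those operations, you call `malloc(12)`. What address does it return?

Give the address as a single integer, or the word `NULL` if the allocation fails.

Op 1: a = malloc(3) -> a = 0; heap: [0-2 ALLOC][3-26 FREE]
Op 2: a = realloc(a, 1) -> a = 0; heap: [0-0 ALLOC][1-26 FREE]
Op 3: a = realloc(a, 11) -> a = 0; heap: [0-10 ALLOC][11-26 FREE]
malloc(12): first-fit scan over [0-10 ALLOC][11-26 FREE] -> 11

Answer: 11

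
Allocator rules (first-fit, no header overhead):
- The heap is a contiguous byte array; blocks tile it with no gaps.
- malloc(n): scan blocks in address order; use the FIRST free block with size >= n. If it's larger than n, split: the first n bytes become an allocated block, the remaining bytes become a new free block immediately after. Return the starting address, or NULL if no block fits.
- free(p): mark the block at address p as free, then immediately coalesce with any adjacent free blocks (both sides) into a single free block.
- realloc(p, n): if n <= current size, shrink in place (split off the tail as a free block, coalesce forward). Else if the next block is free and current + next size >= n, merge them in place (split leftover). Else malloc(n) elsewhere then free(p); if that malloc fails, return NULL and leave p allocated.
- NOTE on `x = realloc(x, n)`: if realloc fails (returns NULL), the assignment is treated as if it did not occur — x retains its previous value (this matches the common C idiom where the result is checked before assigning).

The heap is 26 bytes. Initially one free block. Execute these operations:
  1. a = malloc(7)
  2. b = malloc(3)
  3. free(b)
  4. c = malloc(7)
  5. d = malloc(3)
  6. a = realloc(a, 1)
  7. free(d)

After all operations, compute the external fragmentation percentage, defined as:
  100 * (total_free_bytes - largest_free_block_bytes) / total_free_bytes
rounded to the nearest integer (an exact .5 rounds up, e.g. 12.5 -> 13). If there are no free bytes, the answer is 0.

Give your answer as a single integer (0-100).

Answer: 33

Derivation:
Op 1: a = malloc(7) -> a = 0; heap: [0-6 ALLOC][7-25 FREE]
Op 2: b = malloc(3) -> b = 7; heap: [0-6 ALLOC][7-9 ALLOC][10-25 FREE]
Op 3: free(b) -> (freed b); heap: [0-6 ALLOC][7-25 FREE]
Op 4: c = malloc(7) -> c = 7; heap: [0-6 ALLOC][7-13 ALLOC][14-25 FREE]
Op 5: d = malloc(3) -> d = 14; heap: [0-6 ALLOC][7-13 ALLOC][14-16 ALLOC][17-25 FREE]
Op 6: a = realloc(a, 1) -> a = 0; heap: [0-0 ALLOC][1-6 FREE][7-13 ALLOC][14-16 ALLOC][17-25 FREE]
Op 7: free(d) -> (freed d); heap: [0-0 ALLOC][1-6 FREE][7-13 ALLOC][14-25 FREE]
Free blocks: [6 12] total_free=18 largest=12 -> 100*(18-12)/18 = 600/18 ≈ 33.333 -> rounds to 33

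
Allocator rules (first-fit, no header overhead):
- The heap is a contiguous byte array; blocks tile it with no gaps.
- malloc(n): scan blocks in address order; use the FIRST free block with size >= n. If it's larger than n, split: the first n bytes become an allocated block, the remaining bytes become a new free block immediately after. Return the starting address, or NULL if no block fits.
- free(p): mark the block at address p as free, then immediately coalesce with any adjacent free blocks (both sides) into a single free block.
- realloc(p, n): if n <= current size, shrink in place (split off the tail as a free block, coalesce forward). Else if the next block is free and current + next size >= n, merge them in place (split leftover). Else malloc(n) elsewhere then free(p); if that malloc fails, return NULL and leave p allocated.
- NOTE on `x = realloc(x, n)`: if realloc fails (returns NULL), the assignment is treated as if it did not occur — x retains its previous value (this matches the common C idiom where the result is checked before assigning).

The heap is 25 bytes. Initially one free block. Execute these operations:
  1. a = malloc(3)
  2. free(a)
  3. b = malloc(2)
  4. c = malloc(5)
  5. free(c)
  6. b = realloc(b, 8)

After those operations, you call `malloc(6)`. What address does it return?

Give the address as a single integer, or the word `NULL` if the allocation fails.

Op 1: a = malloc(3) -> a = 0; heap: [0-2 ALLOC][3-24 FREE]
Op 2: free(a) -> (freed a); heap: [0-24 FREE]
Op 3: b = malloc(2) -> b = 0; heap: [0-1 ALLOC][2-24 FREE]
Op 4: c = malloc(5) -> c = 2; heap: [0-1 ALLOC][2-6 ALLOC][7-24 FREE]
Op 5: free(c) -> (freed c); heap: [0-1 ALLOC][2-24 FREE]
Op 6: b = realloc(b, 8) -> b = 0; heap: [0-7 ALLOC][8-24 FREE]
malloc(6): first-fit scan over [0-7 ALLOC][8-24 FREE] -> 8

Answer: 8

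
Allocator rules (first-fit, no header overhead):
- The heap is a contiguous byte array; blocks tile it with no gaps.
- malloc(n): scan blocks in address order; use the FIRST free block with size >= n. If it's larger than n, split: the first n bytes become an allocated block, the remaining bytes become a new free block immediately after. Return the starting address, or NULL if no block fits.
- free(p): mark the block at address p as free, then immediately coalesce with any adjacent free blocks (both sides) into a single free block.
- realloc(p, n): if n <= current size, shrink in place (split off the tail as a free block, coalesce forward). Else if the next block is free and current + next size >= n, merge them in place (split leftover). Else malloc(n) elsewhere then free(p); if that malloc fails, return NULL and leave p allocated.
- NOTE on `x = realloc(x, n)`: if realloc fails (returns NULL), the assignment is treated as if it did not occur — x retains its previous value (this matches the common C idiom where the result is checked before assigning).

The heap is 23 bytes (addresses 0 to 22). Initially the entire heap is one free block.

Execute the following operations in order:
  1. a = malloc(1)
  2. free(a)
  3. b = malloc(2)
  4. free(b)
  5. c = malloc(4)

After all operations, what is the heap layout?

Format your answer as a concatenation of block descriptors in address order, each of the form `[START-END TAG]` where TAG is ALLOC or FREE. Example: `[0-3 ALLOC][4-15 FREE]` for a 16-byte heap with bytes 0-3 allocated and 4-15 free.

Op 1: a = malloc(1) -> a = 0; heap: [0-0 ALLOC][1-22 FREE]
Op 2: free(a) -> (freed a); heap: [0-22 FREE]
Op 3: b = malloc(2) -> b = 0; heap: [0-1 ALLOC][2-22 FREE]
Op 4: free(b) -> (freed b); heap: [0-22 FREE]
Op 5: c = malloc(4) -> c = 0; heap: [0-3 ALLOC][4-22 FREE]

Answer: [0-3 ALLOC][4-22 FREE]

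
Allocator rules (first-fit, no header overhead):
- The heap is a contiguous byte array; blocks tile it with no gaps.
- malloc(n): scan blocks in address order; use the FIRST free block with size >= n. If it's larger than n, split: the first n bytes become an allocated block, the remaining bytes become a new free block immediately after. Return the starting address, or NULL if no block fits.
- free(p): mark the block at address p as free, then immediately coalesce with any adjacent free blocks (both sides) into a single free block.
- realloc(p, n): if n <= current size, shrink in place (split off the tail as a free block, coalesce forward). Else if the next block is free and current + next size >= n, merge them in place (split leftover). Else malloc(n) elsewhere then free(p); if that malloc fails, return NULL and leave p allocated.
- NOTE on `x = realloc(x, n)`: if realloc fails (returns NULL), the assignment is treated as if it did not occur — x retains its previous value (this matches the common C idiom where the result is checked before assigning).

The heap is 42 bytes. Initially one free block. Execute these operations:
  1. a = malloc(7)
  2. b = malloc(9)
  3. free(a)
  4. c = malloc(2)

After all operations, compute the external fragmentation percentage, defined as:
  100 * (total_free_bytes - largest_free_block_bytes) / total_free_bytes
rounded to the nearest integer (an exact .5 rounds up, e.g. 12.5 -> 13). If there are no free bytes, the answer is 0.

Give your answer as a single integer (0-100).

Answer: 16

Derivation:
Op 1: a = malloc(7) -> a = 0; heap: [0-6 ALLOC][7-41 FREE]
Op 2: b = malloc(9) -> b = 7; heap: [0-6 ALLOC][7-15 ALLOC][16-41 FREE]
Op 3: free(a) -> (freed a); heap: [0-6 FREE][7-15 ALLOC][16-41 FREE]
Op 4: c = malloc(2) -> c = 0; heap: [0-1 ALLOC][2-6 FREE][7-15 ALLOC][16-41 FREE]
Free blocks: [5 26] total_free=31 largest=26 -> 100*(31-26)/31 = 500/31 ≈ 16.129 -> rounds to 16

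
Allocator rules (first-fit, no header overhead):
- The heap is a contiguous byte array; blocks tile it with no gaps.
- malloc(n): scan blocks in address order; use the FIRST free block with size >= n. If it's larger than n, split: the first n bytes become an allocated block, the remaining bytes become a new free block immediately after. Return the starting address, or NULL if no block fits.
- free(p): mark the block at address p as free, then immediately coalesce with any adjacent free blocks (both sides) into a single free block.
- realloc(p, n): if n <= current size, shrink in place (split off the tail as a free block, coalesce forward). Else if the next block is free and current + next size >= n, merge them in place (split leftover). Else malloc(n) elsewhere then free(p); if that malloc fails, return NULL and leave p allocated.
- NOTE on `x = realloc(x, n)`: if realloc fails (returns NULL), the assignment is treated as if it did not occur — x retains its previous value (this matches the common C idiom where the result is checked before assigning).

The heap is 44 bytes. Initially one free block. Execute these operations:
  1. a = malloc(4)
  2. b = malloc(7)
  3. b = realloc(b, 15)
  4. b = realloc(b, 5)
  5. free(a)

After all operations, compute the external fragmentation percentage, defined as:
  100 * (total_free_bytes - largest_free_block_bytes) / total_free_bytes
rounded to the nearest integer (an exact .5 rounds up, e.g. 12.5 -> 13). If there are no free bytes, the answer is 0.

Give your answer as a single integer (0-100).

Answer: 10

Derivation:
Op 1: a = malloc(4) -> a = 0; heap: [0-3 ALLOC][4-43 FREE]
Op 2: b = malloc(7) -> b = 4; heap: [0-3 ALLOC][4-10 ALLOC][11-43 FREE]
Op 3: b = realloc(b, 15) -> b = 4; heap: [0-3 ALLOC][4-18 ALLOC][19-43 FREE]
Op 4: b = realloc(b, 5) -> b = 4; heap: [0-3 ALLOC][4-8 ALLOC][9-43 FREE]
Op 5: free(a) -> (freed a); heap: [0-3 FREE][4-8 ALLOC][9-43 FREE]
Free blocks: [4 35] total_free=39 largest=35 -> 100*(39-35)/39 = 400/39 ≈ 10.256 -> rounds to 10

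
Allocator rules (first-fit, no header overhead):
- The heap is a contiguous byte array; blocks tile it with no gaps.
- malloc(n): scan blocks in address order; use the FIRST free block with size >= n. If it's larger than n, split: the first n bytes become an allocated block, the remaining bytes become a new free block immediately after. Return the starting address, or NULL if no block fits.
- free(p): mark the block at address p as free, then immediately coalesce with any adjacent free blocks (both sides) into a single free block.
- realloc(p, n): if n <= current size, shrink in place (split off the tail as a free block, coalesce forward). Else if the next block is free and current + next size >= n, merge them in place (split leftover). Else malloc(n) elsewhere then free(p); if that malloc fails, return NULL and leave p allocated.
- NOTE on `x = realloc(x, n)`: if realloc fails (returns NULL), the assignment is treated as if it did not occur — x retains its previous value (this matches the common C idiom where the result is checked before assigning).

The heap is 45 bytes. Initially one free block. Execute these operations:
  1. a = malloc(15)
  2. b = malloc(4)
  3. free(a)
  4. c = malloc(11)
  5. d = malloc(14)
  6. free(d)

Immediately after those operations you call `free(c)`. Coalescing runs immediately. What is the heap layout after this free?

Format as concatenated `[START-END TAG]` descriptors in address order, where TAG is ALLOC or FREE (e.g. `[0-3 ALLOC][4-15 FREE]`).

Answer: [0-14 FREE][15-18 ALLOC][19-44 FREE]

Derivation:
Op 1: a = malloc(15) -> a = 0; heap: [0-14 ALLOC][15-44 FREE]
Op 2: b = malloc(4) -> b = 15; heap: [0-14 ALLOC][15-18 ALLOC][19-44 FREE]
Op 3: free(a) -> (freed a); heap: [0-14 FREE][15-18 ALLOC][19-44 FREE]
Op 4: c = malloc(11) -> c = 0; heap: [0-10 ALLOC][11-14 FREE][15-18 ALLOC][19-44 FREE]
Op 5: d = malloc(14) -> d = 19; heap: [0-10 ALLOC][11-14 FREE][15-18 ALLOC][19-32 ALLOC][33-44 FREE]
Op 6: free(d) -> (freed d); heap: [0-10 ALLOC][11-14 FREE][15-18 ALLOC][19-44 FREE]
free(c): c = 0 -> block [0-10 ALLOC]; mark free, coalesce with adjacent free neighbors -> [0-14 FREE][15-18 ALLOC][19-44 FREE]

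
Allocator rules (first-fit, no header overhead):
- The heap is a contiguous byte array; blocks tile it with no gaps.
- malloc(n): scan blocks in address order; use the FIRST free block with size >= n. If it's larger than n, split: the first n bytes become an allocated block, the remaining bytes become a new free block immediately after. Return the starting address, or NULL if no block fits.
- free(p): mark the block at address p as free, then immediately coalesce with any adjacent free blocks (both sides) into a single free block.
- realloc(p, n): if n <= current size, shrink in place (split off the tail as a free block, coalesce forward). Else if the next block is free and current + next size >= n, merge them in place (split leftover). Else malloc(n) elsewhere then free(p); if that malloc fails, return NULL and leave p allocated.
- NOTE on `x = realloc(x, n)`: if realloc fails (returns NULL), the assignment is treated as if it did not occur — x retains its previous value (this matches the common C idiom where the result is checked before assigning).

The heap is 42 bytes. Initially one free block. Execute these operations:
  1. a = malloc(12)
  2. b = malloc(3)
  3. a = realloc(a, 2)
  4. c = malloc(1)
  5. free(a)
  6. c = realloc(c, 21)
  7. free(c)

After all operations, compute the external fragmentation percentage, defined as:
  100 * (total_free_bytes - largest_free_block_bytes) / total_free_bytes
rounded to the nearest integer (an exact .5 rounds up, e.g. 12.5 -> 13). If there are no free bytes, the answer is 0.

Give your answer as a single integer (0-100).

Op 1: a = malloc(12) -> a = 0; heap: [0-11 ALLOC][12-41 FREE]
Op 2: b = malloc(3) -> b = 12; heap: [0-11 ALLOC][12-14 ALLOC][15-41 FREE]
Op 3: a = realloc(a, 2) -> a = 0; heap: [0-1 ALLOC][2-11 FREE][12-14 ALLOC][15-41 FREE]
Op 4: c = malloc(1) -> c = 2; heap: [0-1 ALLOC][2-2 ALLOC][3-11 FREE][12-14 ALLOC][15-41 FREE]
Op 5: free(a) -> (freed a); heap: [0-1 FREE][2-2 ALLOC][3-11 FREE][12-14 ALLOC][15-41 FREE]
Op 6: c = realloc(c, 21) -> c = 15; heap: [0-11 FREE][12-14 ALLOC][15-35 ALLOC][36-41 FREE]
Op 7: free(c) -> (freed c); heap: [0-11 FREE][12-14 ALLOC][15-41 FREE]
Free blocks: [12 27] total_free=39 largest=27 -> 100*(39-27)/39 = 1200/39 ≈ 30.769 -> rounds to 31

Answer: 31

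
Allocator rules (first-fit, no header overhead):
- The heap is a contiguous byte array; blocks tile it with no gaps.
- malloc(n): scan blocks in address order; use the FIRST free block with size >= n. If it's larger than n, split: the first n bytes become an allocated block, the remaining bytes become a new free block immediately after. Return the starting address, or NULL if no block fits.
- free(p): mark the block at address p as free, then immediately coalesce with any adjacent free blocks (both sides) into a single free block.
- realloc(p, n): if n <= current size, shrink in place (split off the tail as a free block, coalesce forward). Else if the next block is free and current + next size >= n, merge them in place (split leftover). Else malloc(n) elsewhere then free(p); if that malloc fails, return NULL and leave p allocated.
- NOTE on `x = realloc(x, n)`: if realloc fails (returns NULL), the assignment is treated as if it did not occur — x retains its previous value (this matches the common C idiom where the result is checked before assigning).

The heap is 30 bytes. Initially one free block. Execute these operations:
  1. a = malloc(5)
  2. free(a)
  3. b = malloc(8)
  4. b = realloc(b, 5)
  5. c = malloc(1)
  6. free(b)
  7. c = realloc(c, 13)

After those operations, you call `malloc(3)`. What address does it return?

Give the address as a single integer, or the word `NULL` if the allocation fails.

Op 1: a = malloc(5) -> a = 0; heap: [0-4 ALLOC][5-29 FREE]
Op 2: free(a) -> (freed a); heap: [0-29 FREE]
Op 3: b = malloc(8) -> b = 0; heap: [0-7 ALLOC][8-29 FREE]
Op 4: b = realloc(b, 5) -> b = 0; heap: [0-4 ALLOC][5-29 FREE]
Op 5: c = malloc(1) -> c = 5; heap: [0-4 ALLOC][5-5 ALLOC][6-29 FREE]
Op 6: free(b) -> (freed b); heap: [0-4 FREE][5-5 ALLOC][6-29 FREE]
Op 7: c = realloc(c, 13) -> c = 5; heap: [0-4 FREE][5-17 ALLOC][18-29 FREE]
malloc(3): first-fit scan over [0-4 FREE][5-17 ALLOC][18-29 FREE] -> 0

Answer: 0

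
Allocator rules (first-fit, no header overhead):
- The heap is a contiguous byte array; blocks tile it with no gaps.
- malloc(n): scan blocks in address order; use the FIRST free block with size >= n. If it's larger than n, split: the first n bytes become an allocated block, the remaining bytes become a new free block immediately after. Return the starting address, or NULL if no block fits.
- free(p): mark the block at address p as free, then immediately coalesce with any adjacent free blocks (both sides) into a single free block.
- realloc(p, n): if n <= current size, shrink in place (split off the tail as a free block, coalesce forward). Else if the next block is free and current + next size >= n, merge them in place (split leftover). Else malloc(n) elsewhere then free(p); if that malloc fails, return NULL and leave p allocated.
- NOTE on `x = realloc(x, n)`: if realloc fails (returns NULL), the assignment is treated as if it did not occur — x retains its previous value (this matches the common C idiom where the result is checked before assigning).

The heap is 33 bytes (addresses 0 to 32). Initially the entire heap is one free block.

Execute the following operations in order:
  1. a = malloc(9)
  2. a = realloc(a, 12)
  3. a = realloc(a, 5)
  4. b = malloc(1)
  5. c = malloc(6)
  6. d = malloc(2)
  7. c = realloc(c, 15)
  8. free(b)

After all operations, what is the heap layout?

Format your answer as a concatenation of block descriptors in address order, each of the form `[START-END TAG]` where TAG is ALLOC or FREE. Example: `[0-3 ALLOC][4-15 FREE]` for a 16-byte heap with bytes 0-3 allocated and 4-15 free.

Answer: [0-4 ALLOC][5-11 FREE][12-13 ALLOC][14-28 ALLOC][29-32 FREE]

Derivation:
Op 1: a = malloc(9) -> a = 0; heap: [0-8 ALLOC][9-32 FREE]
Op 2: a = realloc(a, 12) -> a = 0; heap: [0-11 ALLOC][12-32 FREE]
Op 3: a = realloc(a, 5) -> a = 0; heap: [0-4 ALLOC][5-32 FREE]
Op 4: b = malloc(1) -> b = 5; heap: [0-4 ALLOC][5-5 ALLOC][6-32 FREE]
Op 5: c = malloc(6) -> c = 6; heap: [0-4 ALLOC][5-5 ALLOC][6-11 ALLOC][12-32 FREE]
Op 6: d = malloc(2) -> d = 12; heap: [0-4 ALLOC][5-5 ALLOC][6-11 ALLOC][12-13 ALLOC][14-32 FREE]
Op 7: c = realloc(c, 15) -> c = 14; heap: [0-4 ALLOC][5-5 ALLOC][6-11 FREE][12-13 ALLOC][14-28 ALLOC][29-32 FREE]
Op 8: free(b) -> (freed b); heap: [0-4 ALLOC][5-11 FREE][12-13 ALLOC][14-28 ALLOC][29-32 FREE]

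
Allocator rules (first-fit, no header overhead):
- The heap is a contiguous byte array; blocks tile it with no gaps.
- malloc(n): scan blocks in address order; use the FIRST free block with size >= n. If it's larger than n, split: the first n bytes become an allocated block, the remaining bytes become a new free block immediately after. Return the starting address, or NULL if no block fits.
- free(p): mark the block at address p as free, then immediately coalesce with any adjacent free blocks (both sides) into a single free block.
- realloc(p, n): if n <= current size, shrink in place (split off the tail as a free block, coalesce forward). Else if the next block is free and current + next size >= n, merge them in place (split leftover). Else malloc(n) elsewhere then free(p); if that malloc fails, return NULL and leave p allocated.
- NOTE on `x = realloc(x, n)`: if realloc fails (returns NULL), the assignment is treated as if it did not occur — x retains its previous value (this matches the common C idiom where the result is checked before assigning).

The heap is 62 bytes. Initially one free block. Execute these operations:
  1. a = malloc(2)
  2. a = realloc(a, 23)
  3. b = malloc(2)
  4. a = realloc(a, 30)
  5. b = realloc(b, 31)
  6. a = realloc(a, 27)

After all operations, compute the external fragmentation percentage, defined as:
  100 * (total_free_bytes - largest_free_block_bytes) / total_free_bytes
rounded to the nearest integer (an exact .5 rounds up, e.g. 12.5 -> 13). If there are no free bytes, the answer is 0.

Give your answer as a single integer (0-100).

Op 1: a = malloc(2) -> a = 0; heap: [0-1 ALLOC][2-61 FREE]
Op 2: a = realloc(a, 23) -> a = 0; heap: [0-22 ALLOC][23-61 FREE]
Op 3: b = malloc(2) -> b = 23; heap: [0-22 ALLOC][23-24 ALLOC][25-61 FREE]
Op 4: a = realloc(a, 30) -> a = 25; heap: [0-22 FREE][23-24 ALLOC][25-54 ALLOC][55-61 FREE]
Op 5: b = realloc(b, 31) -> NULL (b unchanged); heap: [0-22 FREE][23-24 ALLOC][25-54 ALLOC][55-61 FREE]
Op 6: a = realloc(a, 27) -> a = 25; heap: [0-22 FREE][23-24 ALLOC][25-51 ALLOC][52-61 FREE]
Free blocks: [23 10] total_free=33 largest=23 -> 100*(33-23)/33 = 1000/33 ≈ 30.303 -> rounds to 30

Answer: 30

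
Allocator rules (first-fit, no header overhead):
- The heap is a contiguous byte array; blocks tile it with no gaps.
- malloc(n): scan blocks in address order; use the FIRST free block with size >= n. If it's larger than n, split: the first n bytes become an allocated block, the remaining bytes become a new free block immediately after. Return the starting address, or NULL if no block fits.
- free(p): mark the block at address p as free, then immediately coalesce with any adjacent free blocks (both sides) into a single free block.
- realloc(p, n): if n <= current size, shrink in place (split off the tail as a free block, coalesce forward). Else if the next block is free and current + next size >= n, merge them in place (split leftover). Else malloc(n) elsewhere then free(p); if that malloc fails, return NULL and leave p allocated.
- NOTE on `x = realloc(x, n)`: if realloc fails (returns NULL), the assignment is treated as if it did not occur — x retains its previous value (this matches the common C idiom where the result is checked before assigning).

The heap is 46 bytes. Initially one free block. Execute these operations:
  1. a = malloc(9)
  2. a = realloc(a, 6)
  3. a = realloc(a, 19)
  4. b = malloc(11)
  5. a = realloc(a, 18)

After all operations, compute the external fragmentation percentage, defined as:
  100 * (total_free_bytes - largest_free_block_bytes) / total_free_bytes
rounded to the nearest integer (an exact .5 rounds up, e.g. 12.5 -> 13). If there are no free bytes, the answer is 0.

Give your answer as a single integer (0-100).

Answer: 6

Derivation:
Op 1: a = malloc(9) -> a = 0; heap: [0-8 ALLOC][9-45 FREE]
Op 2: a = realloc(a, 6) -> a = 0; heap: [0-5 ALLOC][6-45 FREE]
Op 3: a = realloc(a, 19) -> a = 0; heap: [0-18 ALLOC][19-45 FREE]
Op 4: b = malloc(11) -> b = 19; heap: [0-18 ALLOC][19-29 ALLOC][30-45 FREE]
Op 5: a = realloc(a, 18) -> a = 0; heap: [0-17 ALLOC][18-18 FREE][19-29 ALLOC][30-45 FREE]
Free blocks: [1 16] total_free=17 largest=16 -> 100*(17-16)/17 = 100/17 ≈ 5.882 -> rounds to 6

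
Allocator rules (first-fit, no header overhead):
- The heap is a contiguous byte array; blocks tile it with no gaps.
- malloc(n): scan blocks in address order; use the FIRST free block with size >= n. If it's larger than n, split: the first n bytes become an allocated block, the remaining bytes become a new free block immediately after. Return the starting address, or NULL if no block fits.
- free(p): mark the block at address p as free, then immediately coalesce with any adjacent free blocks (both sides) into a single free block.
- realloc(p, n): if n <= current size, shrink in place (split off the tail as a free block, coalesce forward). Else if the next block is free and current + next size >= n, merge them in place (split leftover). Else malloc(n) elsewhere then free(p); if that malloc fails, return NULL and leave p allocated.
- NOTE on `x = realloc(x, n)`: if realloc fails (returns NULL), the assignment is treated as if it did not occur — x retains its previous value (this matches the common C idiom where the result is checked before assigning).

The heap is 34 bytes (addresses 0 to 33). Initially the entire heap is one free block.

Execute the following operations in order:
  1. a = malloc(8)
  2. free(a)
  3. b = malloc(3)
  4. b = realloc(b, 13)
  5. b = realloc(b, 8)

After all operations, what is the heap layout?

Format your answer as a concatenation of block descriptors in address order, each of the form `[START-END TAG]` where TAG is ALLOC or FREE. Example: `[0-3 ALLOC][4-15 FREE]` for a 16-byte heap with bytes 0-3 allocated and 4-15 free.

Answer: [0-7 ALLOC][8-33 FREE]

Derivation:
Op 1: a = malloc(8) -> a = 0; heap: [0-7 ALLOC][8-33 FREE]
Op 2: free(a) -> (freed a); heap: [0-33 FREE]
Op 3: b = malloc(3) -> b = 0; heap: [0-2 ALLOC][3-33 FREE]
Op 4: b = realloc(b, 13) -> b = 0; heap: [0-12 ALLOC][13-33 FREE]
Op 5: b = realloc(b, 8) -> b = 0; heap: [0-7 ALLOC][8-33 FREE]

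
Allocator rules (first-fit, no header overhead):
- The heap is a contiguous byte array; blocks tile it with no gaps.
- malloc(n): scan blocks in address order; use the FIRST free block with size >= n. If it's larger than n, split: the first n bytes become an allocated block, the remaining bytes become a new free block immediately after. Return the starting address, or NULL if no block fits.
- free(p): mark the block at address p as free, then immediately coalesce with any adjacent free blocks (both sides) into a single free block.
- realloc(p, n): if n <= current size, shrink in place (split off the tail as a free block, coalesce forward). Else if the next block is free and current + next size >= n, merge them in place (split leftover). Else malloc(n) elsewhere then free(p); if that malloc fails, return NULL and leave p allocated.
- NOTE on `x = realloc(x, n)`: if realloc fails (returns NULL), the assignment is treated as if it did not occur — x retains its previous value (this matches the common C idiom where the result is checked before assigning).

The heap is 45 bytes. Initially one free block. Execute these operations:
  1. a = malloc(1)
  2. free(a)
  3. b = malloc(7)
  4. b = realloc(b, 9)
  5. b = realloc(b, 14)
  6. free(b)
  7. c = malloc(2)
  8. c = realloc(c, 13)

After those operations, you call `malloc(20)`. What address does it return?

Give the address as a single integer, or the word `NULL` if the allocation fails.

Answer: 13

Derivation:
Op 1: a = malloc(1) -> a = 0; heap: [0-0 ALLOC][1-44 FREE]
Op 2: free(a) -> (freed a); heap: [0-44 FREE]
Op 3: b = malloc(7) -> b = 0; heap: [0-6 ALLOC][7-44 FREE]
Op 4: b = realloc(b, 9) -> b = 0; heap: [0-8 ALLOC][9-44 FREE]
Op 5: b = realloc(b, 14) -> b = 0; heap: [0-13 ALLOC][14-44 FREE]
Op 6: free(b) -> (freed b); heap: [0-44 FREE]
Op 7: c = malloc(2) -> c = 0; heap: [0-1 ALLOC][2-44 FREE]
Op 8: c = realloc(c, 13) -> c = 0; heap: [0-12 ALLOC][13-44 FREE]
malloc(20): first-fit scan over [0-12 ALLOC][13-44 FREE] -> 13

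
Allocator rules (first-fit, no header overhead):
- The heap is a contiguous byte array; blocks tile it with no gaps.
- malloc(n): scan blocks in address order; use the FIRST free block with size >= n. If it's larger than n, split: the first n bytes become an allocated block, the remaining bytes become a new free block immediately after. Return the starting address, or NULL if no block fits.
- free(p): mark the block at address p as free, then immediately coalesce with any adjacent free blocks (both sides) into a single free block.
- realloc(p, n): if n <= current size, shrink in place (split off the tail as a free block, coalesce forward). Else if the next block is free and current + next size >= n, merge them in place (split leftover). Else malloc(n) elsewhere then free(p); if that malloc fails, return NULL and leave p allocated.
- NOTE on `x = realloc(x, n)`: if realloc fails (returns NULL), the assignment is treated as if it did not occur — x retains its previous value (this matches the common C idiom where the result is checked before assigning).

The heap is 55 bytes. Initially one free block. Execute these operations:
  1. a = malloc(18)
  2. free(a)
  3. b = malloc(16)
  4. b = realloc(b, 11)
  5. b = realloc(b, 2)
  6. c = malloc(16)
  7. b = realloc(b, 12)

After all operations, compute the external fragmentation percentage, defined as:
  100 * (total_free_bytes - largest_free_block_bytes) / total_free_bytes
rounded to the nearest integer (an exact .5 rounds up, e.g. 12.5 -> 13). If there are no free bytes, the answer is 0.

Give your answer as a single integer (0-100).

Op 1: a = malloc(18) -> a = 0; heap: [0-17 ALLOC][18-54 FREE]
Op 2: free(a) -> (freed a); heap: [0-54 FREE]
Op 3: b = malloc(16) -> b = 0; heap: [0-15 ALLOC][16-54 FREE]
Op 4: b = realloc(b, 11) -> b = 0; heap: [0-10 ALLOC][11-54 FREE]
Op 5: b = realloc(b, 2) -> b = 0; heap: [0-1 ALLOC][2-54 FREE]
Op 6: c = malloc(16) -> c = 2; heap: [0-1 ALLOC][2-17 ALLOC][18-54 FREE]
Op 7: b = realloc(b, 12) -> b = 18; heap: [0-1 FREE][2-17 ALLOC][18-29 ALLOC][30-54 FREE]
Free blocks: [2 25] total_free=27 largest=25 -> 100*(27-25)/27 = 200/27 ≈ 7.407 -> rounds to 7

Answer: 7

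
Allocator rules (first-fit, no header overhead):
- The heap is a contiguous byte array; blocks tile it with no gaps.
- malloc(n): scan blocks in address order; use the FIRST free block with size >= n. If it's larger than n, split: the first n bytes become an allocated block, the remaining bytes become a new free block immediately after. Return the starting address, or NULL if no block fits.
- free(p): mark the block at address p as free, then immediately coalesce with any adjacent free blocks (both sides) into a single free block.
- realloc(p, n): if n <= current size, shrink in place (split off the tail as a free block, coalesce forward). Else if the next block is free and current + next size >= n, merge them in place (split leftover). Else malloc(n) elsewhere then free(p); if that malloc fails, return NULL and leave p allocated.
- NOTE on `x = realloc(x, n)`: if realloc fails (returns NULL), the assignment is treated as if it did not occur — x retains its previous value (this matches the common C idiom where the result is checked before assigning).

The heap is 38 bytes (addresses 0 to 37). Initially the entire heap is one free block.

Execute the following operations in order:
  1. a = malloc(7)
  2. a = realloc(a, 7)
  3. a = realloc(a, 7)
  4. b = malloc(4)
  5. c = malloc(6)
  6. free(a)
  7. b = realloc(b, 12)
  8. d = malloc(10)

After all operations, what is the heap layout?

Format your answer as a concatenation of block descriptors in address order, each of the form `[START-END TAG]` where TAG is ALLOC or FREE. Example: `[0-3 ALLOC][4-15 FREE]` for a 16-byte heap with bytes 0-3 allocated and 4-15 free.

Answer: [0-9 ALLOC][10-10 FREE][11-16 ALLOC][17-28 ALLOC][29-37 FREE]

Derivation:
Op 1: a = malloc(7) -> a = 0; heap: [0-6 ALLOC][7-37 FREE]
Op 2: a = realloc(a, 7) -> a = 0; heap: [0-6 ALLOC][7-37 FREE]
Op 3: a = realloc(a, 7) -> a = 0; heap: [0-6 ALLOC][7-37 FREE]
Op 4: b = malloc(4) -> b = 7; heap: [0-6 ALLOC][7-10 ALLOC][11-37 FREE]
Op 5: c = malloc(6) -> c = 11; heap: [0-6 ALLOC][7-10 ALLOC][11-16 ALLOC][17-37 FREE]
Op 6: free(a) -> (freed a); heap: [0-6 FREE][7-10 ALLOC][11-16 ALLOC][17-37 FREE]
Op 7: b = realloc(b, 12) -> b = 17; heap: [0-10 FREE][11-16 ALLOC][17-28 ALLOC][29-37 FREE]
Op 8: d = malloc(10) -> d = 0; heap: [0-9 ALLOC][10-10 FREE][11-16 ALLOC][17-28 ALLOC][29-37 FREE]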